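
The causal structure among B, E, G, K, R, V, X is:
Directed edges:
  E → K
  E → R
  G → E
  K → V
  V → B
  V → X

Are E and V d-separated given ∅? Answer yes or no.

No — E and V are d-connected given ∅.

Bayes-Ball from E | ∅ reaches {B,G,K,R,V,X}.
V ∈ reach(E|∅) ⇒ E ⊥̸ V | ∅.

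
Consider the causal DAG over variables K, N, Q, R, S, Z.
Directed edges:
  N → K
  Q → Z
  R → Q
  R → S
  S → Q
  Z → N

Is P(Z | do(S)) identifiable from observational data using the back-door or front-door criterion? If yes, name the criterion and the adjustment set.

P(Z|do(S)): backdoor, adjust for {R}.

desc(S)\{S}={K,N,Q,Z}; candidates ⊆ {R}.
size 0: {}; under {} S still reaches {K,N,Q,R,Z} ∋ Z.
{R}: S⊥Z given {R} in G with S→· removed — back-door holds.
P(Z|do(S)) = Σ_{R} P(Z|S,R)·P(R).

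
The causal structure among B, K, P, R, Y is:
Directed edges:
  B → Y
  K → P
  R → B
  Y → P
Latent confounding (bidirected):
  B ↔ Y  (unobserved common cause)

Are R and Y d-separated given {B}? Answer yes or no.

Bayes-Ball from R | {B} reaches {P,Y}.
Y ∈ reach(R|{B}) ⇒ R ⊥̸ Y | {B}.

No — R and Y are d-connected given {B}.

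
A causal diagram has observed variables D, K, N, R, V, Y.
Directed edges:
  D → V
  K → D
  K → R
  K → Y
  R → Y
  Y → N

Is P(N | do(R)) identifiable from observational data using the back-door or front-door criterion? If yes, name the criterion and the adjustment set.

P(N|do(R)): backdoor, adjust for {K}.

desc(R)\{R}={N,Y}; candidates ⊆ {D,K,V}.
size 0: {}; under {} R still reaches {D,K,N,V,Y} ∋ N.
{K}: R⊥N given {K} in G with R→· removed — back-door holds.
P(N|do(R)) = Σ_{K} P(N|R,K)·P(K).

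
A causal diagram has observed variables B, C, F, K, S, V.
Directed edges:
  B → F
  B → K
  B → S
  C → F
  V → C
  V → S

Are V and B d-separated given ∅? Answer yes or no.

Bayes-Ball from V | ∅ reaches {C,F,S}.
B ∉ reach(V|∅) ⇒ V ⊥ B | ∅.

Yes — V ⊥ B | ∅.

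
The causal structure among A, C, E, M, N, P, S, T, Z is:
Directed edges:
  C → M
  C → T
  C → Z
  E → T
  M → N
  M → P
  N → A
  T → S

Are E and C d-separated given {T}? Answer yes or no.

No — E and C are d-connected given {T}.

Bayes-Ball from E | {T} reaches {A,C,M,N,P,Z}.
C ∈ reach(E|{T}) ⇒ E ⊥̸ C | {T}.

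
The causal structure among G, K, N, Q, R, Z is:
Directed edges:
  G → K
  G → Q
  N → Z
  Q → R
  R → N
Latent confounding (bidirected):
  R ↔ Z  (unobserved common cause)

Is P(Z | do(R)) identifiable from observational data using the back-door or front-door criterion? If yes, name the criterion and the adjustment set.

desc(R)\{R}={N,Z}; candidates ⊆ {G,K,Q}.
R↔Z: latent back-door arc(s) into R.
size 0: {}; under {} R still reaches {G,K,Q,Z} ∋ Z.
size 1: {G}, {K}, {Q}; under {G} R still reaches {Q,Z} ∋ Z.
size 2: {G,K}, {G,Q}, {K,Q}; under {G,K} R still reaches {Q,Z} ∋ Z.
R↔Z cannot be blocked by any observed set — no back-door set.
{N}: (i) intercepts every directed R→Z path; (ii) no back-door R→{N}; (iii) {R} blocks every back-door {N}→Z. Front-door holds.
P(Z|do(R)) = Σ_{N} P(N|R) Σ_{R'} P(Z|N,R')P(R').

P(Z|do(R)): frontdoor, adjust for {N}.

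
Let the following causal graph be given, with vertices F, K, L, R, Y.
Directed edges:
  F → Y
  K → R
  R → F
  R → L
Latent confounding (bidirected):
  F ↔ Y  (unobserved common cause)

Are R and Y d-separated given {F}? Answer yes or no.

No — R and Y are d-connected given {F}.

Bayes-Ball from R | {F} reaches {K,L,Y}.
Y ∈ reach(R|{F}) ⇒ R ⊥̸ Y | {F}.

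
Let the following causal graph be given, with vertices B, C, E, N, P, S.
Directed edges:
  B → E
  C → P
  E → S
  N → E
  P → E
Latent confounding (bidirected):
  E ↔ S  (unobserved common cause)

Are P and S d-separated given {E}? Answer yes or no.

Bayes-Ball from P | {E} reaches {B,C,N,S}.
S ∈ reach(P|{E}) ⇒ P ⊥̸ S | {E}.

No — P and S are d-connected given {E}.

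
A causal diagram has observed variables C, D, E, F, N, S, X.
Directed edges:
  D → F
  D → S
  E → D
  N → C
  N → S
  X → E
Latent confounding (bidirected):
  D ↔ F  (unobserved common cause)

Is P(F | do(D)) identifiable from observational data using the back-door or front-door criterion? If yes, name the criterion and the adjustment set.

P(F|do(D)): not identifiable (no BD/FD set).

desc(D)\{D}={F,S}; candidates ⊆ {C,E,N,X}.
D↔F: latent back-door arc(s) into D.
size 0: {}; under {} D still reaches {E,F,X} ∋ F.
size 1: {C}, {E}, {N} …(+1); under {C} D still reaches {E,F,X} ∋ F.
size 2: {C,E}, {C,N}, {C,X} …(+3); under {C,E} D still reaches {F} ∋ F.
D↔F cannot be blocked by any observed set — no back-door set.
No mediator lies on a directed D→…→F path.
Neither criterion identifies P(F|do(D)) in this graph.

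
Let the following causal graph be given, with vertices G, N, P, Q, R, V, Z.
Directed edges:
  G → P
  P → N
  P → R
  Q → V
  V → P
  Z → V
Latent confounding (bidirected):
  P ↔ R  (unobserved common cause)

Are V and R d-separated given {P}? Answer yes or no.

No — V and R are d-connected given {P}.

Bayes-Ball from V | {P} reaches {G,Q,R,Z}.
R ∈ reach(V|{P}) ⇒ V ⊥̸ R | {P}.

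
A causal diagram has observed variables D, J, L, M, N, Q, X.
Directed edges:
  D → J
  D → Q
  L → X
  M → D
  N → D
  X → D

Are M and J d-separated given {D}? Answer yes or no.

Bayes-Ball from M | {D} reaches {L,N,X}.
J ∉ reach(M|{D}) ⇒ M ⊥ J | {D}.

Yes — M ⊥ J | {D}.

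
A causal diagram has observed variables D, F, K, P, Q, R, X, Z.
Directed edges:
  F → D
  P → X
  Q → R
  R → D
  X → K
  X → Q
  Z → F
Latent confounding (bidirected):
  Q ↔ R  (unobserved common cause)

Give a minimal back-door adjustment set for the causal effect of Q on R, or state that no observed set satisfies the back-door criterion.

Q→R: no observed back-door set.

desc(Q)\{Q}={D,R}; candidates ⊆ {F,K,P,X,Z}.
Q↔R: latent back-door arc(s) into Q.
size 0: {}; under {} Q still reaches {D,K,P,R,X} ∋ R.
size 1: {F}, {K}, {P} …(+2); under {F} Q still reaches {D,K,P,R,X} ∋ R.
size 2: {F,K}, {F,P}, {F,X} …(+7); under {F,K} Q still reaches {D,P,R,X} ∋ R.
Q↔R cannot be blocked by any observed set — no back-door set.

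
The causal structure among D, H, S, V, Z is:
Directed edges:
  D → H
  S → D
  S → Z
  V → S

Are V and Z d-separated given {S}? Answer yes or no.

Bayes-Ball from V | {S} reaches ∅.
Z ∉ reach(V|{S}) ⇒ V ⊥ Z | {S}.

Yes — V ⊥ Z | {S}.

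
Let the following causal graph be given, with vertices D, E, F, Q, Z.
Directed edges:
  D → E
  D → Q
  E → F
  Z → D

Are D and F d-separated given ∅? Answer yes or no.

Bayes-Ball from D | ∅ reaches {E,F,Q,Z}.
F ∈ reach(D|∅) ⇒ D ⊥̸ F | ∅.

No — D and F are d-connected given ∅.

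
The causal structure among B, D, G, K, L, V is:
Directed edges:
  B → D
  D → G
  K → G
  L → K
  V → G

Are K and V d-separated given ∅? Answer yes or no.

Yes — K ⊥ V | ∅.

Bayes-Ball from K | ∅ reaches {G,L}.
V ∉ reach(K|∅) ⇒ K ⊥ V | ∅.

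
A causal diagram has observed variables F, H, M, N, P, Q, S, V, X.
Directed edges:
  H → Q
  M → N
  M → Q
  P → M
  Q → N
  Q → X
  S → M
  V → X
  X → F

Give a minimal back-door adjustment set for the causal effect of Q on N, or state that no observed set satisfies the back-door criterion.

Q→N: minimal back-door set {M}.

desc(Q)\{Q}={F,N,X}; candidates ⊆ {H,M,P,S,V}.
size 0: {}; under {} Q still reaches {H,M,N,P,S} ∋ N.
{M}: Q⊥N given {M} in G with Q→· removed — back-door holds.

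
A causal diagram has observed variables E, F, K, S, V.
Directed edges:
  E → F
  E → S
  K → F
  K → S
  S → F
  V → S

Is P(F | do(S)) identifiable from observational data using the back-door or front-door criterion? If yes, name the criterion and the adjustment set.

desc(S)\{S}={F}; candidates ⊆ {E,K,V}.
size 0: {}; under {} S still reaches {E,F,K,V} ∋ F.
size 1: {E}, {K}, {V}; under {E} S still reaches {F,K,V} ∋ F.
{E,K}: S⊥F given {E,K} in G with S→· removed — back-door holds.
P(F|do(S)) = Σ_{E,K} P(F|S,E,K)·P(E,K).

P(F|do(S)): backdoor, adjust for {E, K}.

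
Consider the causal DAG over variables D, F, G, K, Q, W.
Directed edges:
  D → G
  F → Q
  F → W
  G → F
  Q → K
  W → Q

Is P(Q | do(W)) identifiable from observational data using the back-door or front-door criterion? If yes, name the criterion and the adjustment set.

P(Q|do(W)): backdoor, adjust for {F}.

desc(W)\{W}={K,Q}; candidates ⊆ {D,F,G}.
size 0: {}; under {} W still reaches {D,F,G,K,Q} ∋ Q.
{F}: W⊥Q given {F} in G with W→· removed — back-door holds.
P(Q|do(W)) = Σ_{F} P(Q|W,F)·P(F).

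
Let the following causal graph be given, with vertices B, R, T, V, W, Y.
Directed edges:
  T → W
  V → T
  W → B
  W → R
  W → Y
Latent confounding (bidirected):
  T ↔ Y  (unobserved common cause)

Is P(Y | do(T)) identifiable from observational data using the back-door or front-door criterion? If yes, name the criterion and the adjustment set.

desc(T)\{T}={B,R,W,Y}; candidates ⊆ {V}.
T↔Y: latent back-door arc(s) into T.
size 0: {}; under {} T still reaches {V,Y} ∋ Y.
size 1: {V}; under {V} T still reaches {Y} ∋ Y.
T↔Y cannot be blocked by any observed set — no back-door set.
{W}: (i) intercepts every directed T→Y path; (ii) no back-door T→{W}; (iii) {T} blocks every back-door {W}→Y. Front-door holds.
P(Y|do(T)) = Σ_{W} P(W|T) Σ_{T'} P(Y|W,T')P(T').

P(Y|do(T)): frontdoor, adjust for {W}.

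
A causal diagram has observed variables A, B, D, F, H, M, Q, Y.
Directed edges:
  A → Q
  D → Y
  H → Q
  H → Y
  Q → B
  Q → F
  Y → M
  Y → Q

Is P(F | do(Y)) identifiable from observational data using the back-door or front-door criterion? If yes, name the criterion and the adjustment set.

P(F|do(Y)): backdoor, adjust for {H}.

desc(Y)\{Y}={B,F,M,Q}; candidates ⊆ {A,D,H}.
size 0: {}; under {} Y still reaches {B,D,F,H,Q} ∋ F.
{H}: Y⊥F given {H} in G with Y→· removed — back-door holds.
P(F|do(Y)) = Σ_{H} P(F|Y,H)·P(H).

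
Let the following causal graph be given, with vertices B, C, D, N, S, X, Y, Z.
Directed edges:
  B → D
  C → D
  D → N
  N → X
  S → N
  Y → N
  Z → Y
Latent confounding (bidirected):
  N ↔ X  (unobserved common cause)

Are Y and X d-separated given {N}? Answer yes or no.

Bayes-Ball from Y | {N} reaches {B,C,D,S,X,Z}.
X ∈ reach(Y|{N}) ⇒ Y ⊥̸ X | {N}.

No — Y and X are d-connected given {N}.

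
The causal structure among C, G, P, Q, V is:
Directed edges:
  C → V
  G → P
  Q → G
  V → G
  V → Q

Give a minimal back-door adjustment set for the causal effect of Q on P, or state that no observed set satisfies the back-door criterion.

desc(Q)\{Q}={G,P}; candidates ⊆ {C,V}.
size 0: {}; under {} Q still reaches {C,G,P,V} ∋ P.
{V}: Q⊥P given {V} in G with Q→· removed — back-door holds.

Q→P: minimal back-door set {V}.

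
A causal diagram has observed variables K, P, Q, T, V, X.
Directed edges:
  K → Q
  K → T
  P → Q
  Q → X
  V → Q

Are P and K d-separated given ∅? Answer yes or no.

Bayes-Ball from P | ∅ reaches {Q,X}.
K ∉ reach(P|∅) ⇒ P ⊥ K | ∅.

Yes — P ⊥ K | ∅.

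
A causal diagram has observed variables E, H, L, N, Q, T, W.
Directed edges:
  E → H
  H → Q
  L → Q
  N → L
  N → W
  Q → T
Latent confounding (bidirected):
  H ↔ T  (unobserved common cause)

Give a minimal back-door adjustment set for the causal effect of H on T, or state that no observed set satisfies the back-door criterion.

desc(H)\{H}={Q,T}; candidates ⊆ {E,L,N,W}.
H↔T: latent back-door arc(s) into H.
size 0: {}; under {} H still reaches {E,T} ∋ T.
size 1: {E}, {L}, {N} …(+1); under {E} H still reaches {T} ∋ T.
size 2: {E,L}, {E,N}, {E,W} …(+3); under {E,L} H still reaches {T} ∋ T.
H↔T cannot be blocked by any observed set — no back-door set.

H→T: no observed back-door set.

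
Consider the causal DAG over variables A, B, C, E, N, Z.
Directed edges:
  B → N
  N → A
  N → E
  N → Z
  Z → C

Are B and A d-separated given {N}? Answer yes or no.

Bayes-Ball from B | {N} reaches ∅.
A ∉ reach(B|{N}) ⇒ B ⊥ A | {N}.

Yes — B ⊥ A | {N}.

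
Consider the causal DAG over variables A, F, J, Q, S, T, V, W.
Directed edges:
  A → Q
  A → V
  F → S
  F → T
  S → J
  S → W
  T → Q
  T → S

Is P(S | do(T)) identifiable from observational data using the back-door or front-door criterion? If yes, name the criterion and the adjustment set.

P(S|do(T)): backdoor, adjust for {F}.

desc(T)\{T}={J,Q,S,W}; candidates ⊆ {A,F,V}.
size 0: {}; under {} T still reaches {F,J,S,W} ∋ S.
{F}: T⊥S given {F} in G with T→· removed — back-door holds.
P(S|do(T)) = Σ_{F} P(S|T,F)·P(F).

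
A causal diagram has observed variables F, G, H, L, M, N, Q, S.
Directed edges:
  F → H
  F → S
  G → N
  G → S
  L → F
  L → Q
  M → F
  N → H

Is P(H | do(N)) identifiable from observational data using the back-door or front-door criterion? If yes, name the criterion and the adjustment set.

desc(N)\{N}={H}; candidates ⊆ {F,G,L,M,Q,S}.
∅: N⊥H given ∅ in G with N→· removed — back-door holds.
P(H|do(N)) = P(H|N) — no adjustment needed.

P(H|do(N)): backdoor, adjust for ∅.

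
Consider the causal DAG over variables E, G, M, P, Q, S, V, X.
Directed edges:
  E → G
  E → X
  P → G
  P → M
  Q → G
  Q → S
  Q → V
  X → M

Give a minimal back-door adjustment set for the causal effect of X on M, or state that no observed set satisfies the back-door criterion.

desc(X)\{X}={M}; candidates ⊆ {E,G,P,Q,S,V}.
∅: X⊥M given ∅ in G with X→· removed — back-door holds.

X→M: minimal back-door set ∅.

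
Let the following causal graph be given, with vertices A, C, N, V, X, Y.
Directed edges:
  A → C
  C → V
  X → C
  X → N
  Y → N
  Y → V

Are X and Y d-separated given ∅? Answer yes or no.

Bayes-Ball from X | ∅ reaches {C,N,V}.
Y ∉ reach(X|∅) ⇒ X ⊥ Y | ∅.

Yes — X ⊥ Y | ∅.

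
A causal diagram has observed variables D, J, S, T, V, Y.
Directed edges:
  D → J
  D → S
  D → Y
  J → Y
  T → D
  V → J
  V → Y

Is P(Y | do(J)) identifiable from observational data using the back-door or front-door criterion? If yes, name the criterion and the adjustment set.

desc(J)\{J}={Y}; candidates ⊆ {D,S,T,V}.
size 0: {}; under {} J still reaches {D,S,T,V,Y} ∋ Y.
size 1: {D}, {S}, {T} …(+1); under {D} J still reaches {V,Y} ∋ Y.
{D,V}: J⊥Y given {D,V} in G with J→· removed — back-door holds.
P(Y|do(J)) = Σ_{D,V} P(Y|J,D,V)·P(D,V).

P(Y|do(J)): backdoor, adjust for {D, V}.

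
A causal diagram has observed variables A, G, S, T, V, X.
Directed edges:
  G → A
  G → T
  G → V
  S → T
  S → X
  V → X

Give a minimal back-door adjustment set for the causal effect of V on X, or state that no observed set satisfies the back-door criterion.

V→X: minimal back-door set ∅.

desc(V)\{V}={X}; candidates ⊆ {A,G,S,T}.
∅: V⊥X given ∅ in G with V→· removed — back-door holds.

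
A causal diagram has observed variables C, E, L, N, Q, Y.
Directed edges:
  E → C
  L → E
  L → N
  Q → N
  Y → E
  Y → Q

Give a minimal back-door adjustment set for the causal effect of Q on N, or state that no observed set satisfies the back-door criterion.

Q→N: minimal back-door set ∅.

desc(Q)\{Q}={N}; candidates ⊆ {C,E,L,Y}.
∅: Q⊥N given ∅ in G with Q→· removed — back-door holds.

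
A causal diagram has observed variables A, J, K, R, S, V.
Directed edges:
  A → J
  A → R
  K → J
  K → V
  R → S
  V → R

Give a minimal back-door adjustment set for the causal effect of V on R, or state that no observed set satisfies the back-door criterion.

V→R: minimal back-door set ∅.

desc(V)\{V}={R,S}; candidates ⊆ {A,J,K}.
∅: V⊥R given ∅ in G with V→· removed — back-door holds.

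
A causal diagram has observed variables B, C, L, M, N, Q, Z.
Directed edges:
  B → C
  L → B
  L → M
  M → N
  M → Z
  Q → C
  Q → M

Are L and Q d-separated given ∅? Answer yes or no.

Yes — L ⊥ Q | ∅.

Bayes-Ball from L | ∅ reaches {B,C,M,N,Z}.
Q ∉ reach(L|∅) ⇒ L ⊥ Q | ∅.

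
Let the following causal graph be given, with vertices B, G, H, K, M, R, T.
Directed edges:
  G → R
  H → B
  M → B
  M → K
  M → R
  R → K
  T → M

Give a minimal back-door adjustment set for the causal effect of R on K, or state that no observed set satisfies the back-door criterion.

desc(R)\{R}={K}; candidates ⊆ {B,G,H,M,T}.
size 0: {}; under {} R still reaches {B,G,K,M,T} ∋ K.
{M}: R⊥K given {M} in G with R→· removed — back-door holds.

R→K: minimal back-door set {M}.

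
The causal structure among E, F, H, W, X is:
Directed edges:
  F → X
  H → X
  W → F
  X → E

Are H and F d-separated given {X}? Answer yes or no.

No — H and F are d-connected given {X}.

Bayes-Ball from H | {X} reaches {F,W}.
F ∈ reach(H|{X}) ⇒ H ⊥̸ F | {X}.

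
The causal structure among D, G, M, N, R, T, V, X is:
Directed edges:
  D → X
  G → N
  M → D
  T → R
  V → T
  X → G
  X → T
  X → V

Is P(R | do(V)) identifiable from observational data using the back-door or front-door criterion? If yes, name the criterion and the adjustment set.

desc(V)\{V}={R,T}; candidates ⊆ {D,G,M,N,X}.
size 0: {}; under {} V still reaches {D,G,M,N,R,T,X} ∋ R.
{X}: V⊥R given {X} in G with V→· removed — back-door holds.
P(R|do(V)) = Σ_{X} P(R|V,X)·P(X).

P(R|do(V)): backdoor, adjust for {X}.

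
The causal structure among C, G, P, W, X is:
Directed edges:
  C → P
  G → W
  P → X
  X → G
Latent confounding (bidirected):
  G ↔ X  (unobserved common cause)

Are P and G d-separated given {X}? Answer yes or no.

Bayes-Ball from P | {X} reaches {C,G,W}.
G ∈ reach(P|{X}) ⇒ P ⊥̸ G | {X}.

No — P and G are d-connected given {X}.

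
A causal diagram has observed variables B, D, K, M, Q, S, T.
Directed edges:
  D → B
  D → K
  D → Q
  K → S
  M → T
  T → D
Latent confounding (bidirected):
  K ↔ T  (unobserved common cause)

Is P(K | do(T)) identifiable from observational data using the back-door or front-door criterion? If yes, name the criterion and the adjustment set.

P(K|do(T)): frontdoor, adjust for {D}.

desc(T)\{T}={B,D,K,Q,S}; candidates ⊆ {M}.
T↔K: latent back-door arc(s) into T.
size 0: {}; under {} T still reaches {K,M,S} ∋ K.
size 1: {M}; under {M} T still reaches {K,S} ∋ K.
T↔K cannot be blocked by any observed set — no back-door set.
{D}: (i) intercepts every directed T→K path; (ii) no back-door T→{D}; (iii) {T} blocks every back-door {D}→K. Front-door holds.
P(K|do(T)) = Σ_{D} P(D|T) Σ_{T'} P(K|D,T')P(T').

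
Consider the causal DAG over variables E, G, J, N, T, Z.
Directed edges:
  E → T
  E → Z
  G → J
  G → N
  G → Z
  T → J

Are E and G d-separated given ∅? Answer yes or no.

Yes — E ⊥ G | ∅.

Bayes-Ball from E | ∅ reaches {J,T,Z}.
G ∉ reach(E|∅) ⇒ E ⊥ G | ∅.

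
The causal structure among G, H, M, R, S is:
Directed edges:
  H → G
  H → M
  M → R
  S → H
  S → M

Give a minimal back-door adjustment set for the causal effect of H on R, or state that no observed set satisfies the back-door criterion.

desc(H)\{H}={G,M,R}; candidates ⊆ {S}.
size 0: {}; under {} H still reaches {M,R,S} ∋ R.
{S}: H⊥R given {S} in G with H→· removed — back-door holds.

H→R: minimal back-door set {S}.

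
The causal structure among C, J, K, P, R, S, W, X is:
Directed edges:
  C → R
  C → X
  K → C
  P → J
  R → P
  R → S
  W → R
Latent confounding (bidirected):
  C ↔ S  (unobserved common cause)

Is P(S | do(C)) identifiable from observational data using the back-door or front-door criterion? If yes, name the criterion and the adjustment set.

desc(C)\{C}={J,P,R,S,X}; candidates ⊆ {K,W}.
C↔S: latent back-door arc(s) into C.
size 0: {}; under {} C still reaches {K,S} ∋ S.
size 1: {K}, {W}; under {K} C still reaches {S} ∋ S.
size 2: {K,W}; under {K,W} C still reaches {S} ∋ S.
C↔S cannot be blocked by any observed set — no back-door set.
{R}: (i) intercepts every directed C→S path; (ii) no back-door C→{R}; (iii) {C} blocks every back-door {R}→S. Front-door holds.
P(S|do(C)) = Σ_{R} P(R|C) Σ_{C'} P(S|R,C')P(C').

P(S|do(C)): frontdoor, adjust for {R}.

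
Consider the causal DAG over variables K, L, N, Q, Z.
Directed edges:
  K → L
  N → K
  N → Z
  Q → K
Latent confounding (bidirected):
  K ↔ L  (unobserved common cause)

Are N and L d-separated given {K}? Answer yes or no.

Bayes-Ball from N | {K} reaches {L,Q,Z}.
L ∈ reach(N|{K}) ⇒ N ⊥̸ L | {K}.

No — N and L are d-connected given {K}.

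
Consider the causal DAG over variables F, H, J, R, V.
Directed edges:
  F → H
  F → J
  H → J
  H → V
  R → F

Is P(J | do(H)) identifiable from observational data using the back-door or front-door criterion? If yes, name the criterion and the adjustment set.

P(J|do(H)): backdoor, adjust for {F}.

desc(H)\{H}={J,V}; candidates ⊆ {F,R}.
size 0: {}; under {} H still reaches {F,J,R} ∋ J.
{F}: H⊥J given {F} in G with H→· removed — back-door holds.
P(J|do(H)) = Σ_{F} P(J|H,F)·P(F).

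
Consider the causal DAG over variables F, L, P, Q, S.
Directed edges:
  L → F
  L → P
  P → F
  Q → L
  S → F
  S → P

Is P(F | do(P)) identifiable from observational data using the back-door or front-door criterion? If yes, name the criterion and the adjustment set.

desc(P)\{P}={F}; candidates ⊆ {L,Q,S}.
size 0: {}; under {} P still reaches {F,L,Q,S} ∋ F.
size 1: {L}, {Q}, {S}; under {L} P still reaches {F,S} ∋ F.
{L,S}: P⊥F given {L,S} in G with P→· removed — back-door holds.
P(F|do(P)) = Σ_{L,S} P(F|P,L,S)·P(L,S).

P(F|do(P)): backdoor, adjust for {L, S}.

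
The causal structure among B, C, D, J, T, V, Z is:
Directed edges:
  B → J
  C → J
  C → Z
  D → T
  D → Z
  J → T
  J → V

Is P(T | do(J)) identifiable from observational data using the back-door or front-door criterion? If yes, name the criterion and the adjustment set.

P(T|do(J)): backdoor, adjust for ∅.

desc(J)\{J}={T,V}; candidates ⊆ {B,C,D,Z}.
∅: J⊥T given ∅ in G with J→· removed — back-door holds.
P(T|do(J)) = P(T|J) — no adjustment needed.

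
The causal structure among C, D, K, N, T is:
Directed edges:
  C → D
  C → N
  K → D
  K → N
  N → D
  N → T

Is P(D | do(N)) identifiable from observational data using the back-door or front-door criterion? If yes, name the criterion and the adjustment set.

desc(N)\{N}={D,T}; candidates ⊆ {C,K}.
size 0: {}; under {} N still reaches {C,D,K} ∋ D.
size 1: {C}, {K}; under {C} N still reaches {D,K} ∋ D.
{C,K}: N⊥D given {C,K} in G with N→· removed — back-door holds.
P(D|do(N)) = Σ_{C,K} P(D|N,C,K)·P(C,K).

P(D|do(N)): backdoor, adjust for {C, K}.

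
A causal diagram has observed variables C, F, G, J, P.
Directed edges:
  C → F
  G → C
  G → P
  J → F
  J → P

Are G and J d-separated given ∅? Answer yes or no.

Yes — G ⊥ J | ∅.

Bayes-Ball from G | ∅ reaches {C,F,P}.
J ∉ reach(G|∅) ⇒ G ⊥ J | ∅.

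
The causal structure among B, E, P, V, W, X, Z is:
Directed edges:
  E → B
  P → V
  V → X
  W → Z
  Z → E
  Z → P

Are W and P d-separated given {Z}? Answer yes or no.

Yes — W ⊥ P | {Z}.

Bayes-Ball from W | {Z} reaches ∅.
P ∉ reach(W|{Z}) ⇒ W ⊥ P | {Z}.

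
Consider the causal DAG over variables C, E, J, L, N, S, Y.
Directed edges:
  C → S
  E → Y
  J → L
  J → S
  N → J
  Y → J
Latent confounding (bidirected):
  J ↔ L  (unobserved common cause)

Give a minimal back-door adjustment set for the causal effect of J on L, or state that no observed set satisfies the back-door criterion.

desc(J)\{J}={L,S}; candidates ⊆ {C,E,N,Y}.
J↔L: latent back-door arc(s) into J.
size 0: {}; under {} J still reaches {E,L,N,Y} ∋ L.
size 1: {C}, {E}, {N} …(+1); under {C} J still reaches {E,L,N,Y} ∋ L.
size 2: {C,E}, {C,N}, {C,Y} …(+3); under {C,E} J still reaches {L,N,Y} ∋ L.
J↔L cannot be blocked by any observed set — no back-door set.

J→L: no observed back-door set.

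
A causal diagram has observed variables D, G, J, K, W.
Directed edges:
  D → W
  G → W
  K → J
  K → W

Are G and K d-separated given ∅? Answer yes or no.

Bayes-Ball from G | ∅ reaches {W}.
K ∉ reach(G|∅) ⇒ G ⊥ K | ∅.

Yes — G ⊥ K | ∅.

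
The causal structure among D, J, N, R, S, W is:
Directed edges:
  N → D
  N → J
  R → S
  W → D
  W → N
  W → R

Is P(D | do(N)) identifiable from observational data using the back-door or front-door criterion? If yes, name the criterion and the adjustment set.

P(D|do(N)): backdoor, adjust for {W}.

desc(N)\{N}={D,J}; candidates ⊆ {R,S,W}.
size 0: {}; under {} N still reaches {D,R,S,W} ∋ D.
{W}: N⊥D given {W} in G with N→· removed — back-door holds.
P(D|do(N)) = Σ_{W} P(D|N,W)·P(W).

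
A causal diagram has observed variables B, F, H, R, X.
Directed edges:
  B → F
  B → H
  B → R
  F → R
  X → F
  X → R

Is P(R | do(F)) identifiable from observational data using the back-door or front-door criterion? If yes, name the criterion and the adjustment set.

desc(F)\{F}={R}; candidates ⊆ {B,H,X}.
size 0: {}; under {} F still reaches {B,H,R,X} ∋ R.
size 1: {B}, {H}, {X}; under {B} F still reaches {R,X} ∋ R.
{B,X}: F⊥R given {B,X} in G with F→· removed — back-door holds.
P(R|do(F)) = Σ_{B,X} P(R|F,B,X)·P(B,X).

P(R|do(F)): backdoor, adjust for {B, X}.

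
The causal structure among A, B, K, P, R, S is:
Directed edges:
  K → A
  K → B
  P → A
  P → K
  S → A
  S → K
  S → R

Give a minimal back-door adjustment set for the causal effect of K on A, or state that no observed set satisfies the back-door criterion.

desc(K)\{K}={A,B}; candidates ⊆ {P,R,S}.
size 0: {}; under {} K still reaches {A,P,R,S} ∋ A.
size 1: {P}, {R}, {S}; under {P} K still reaches {A,R,S} ∋ A.
{P,S}: K⊥A given {P,S} in G with K→· removed — back-door holds.

K→A: minimal back-door set {P, S}.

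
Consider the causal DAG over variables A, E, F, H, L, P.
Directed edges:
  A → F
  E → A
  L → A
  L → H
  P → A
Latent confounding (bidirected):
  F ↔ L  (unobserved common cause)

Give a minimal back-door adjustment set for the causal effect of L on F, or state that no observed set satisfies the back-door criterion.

L→F: no observed back-door set.

desc(L)\{L}={A,F,H}; candidates ⊆ {E,P}.
L↔F: latent back-door arc(s) into L.
size 0: {}; under {} L still reaches {F} ∋ F.
size 1: {E}, {P}; under {E} L still reaches {F} ∋ F.
size 2: {E,P}; under {E,P} L still reaches {F} ∋ F.
L↔F cannot be blocked by any observed set — no back-door set.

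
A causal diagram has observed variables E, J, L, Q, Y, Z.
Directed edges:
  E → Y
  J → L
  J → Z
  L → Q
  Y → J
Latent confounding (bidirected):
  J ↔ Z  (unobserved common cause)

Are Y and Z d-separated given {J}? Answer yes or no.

Bayes-Ball from Y | {J} reaches {E,Z}.
Z ∈ reach(Y|{J}) ⇒ Y ⊥̸ Z | {J}.

No — Y and Z are d-connected given {J}.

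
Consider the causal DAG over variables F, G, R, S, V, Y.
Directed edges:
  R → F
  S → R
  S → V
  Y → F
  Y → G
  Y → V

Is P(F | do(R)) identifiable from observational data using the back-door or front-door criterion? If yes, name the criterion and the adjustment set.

desc(R)\{R}={F}; candidates ⊆ {G,S,V,Y}.
∅: R⊥F given ∅ in G with R→· removed — back-door holds.
P(F|do(R)) = P(F|R) — no adjustment needed.

P(F|do(R)): backdoor, adjust for ∅.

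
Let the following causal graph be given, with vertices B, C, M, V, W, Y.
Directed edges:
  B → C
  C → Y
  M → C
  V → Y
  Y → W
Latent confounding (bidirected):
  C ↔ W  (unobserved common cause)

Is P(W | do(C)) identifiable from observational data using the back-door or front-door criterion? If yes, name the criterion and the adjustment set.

desc(C)\{C}={W,Y}; candidates ⊆ {B,M,V}.
C↔W: latent back-door arc(s) into C.
size 0: {}; under {} C still reaches {B,M,W} ∋ W.
size 1: {B}, {M}, {V}; under {B} C still reaches {M,W} ∋ W.
size 2: {B,M}, {B,V}, {M,V}; under {B,M} C still reaches {W} ∋ W.
C↔W cannot be blocked by any observed set — no back-door set.
{Y}: (i) intercepts every directed C→W path; (ii) no back-door C→{Y}; (iii) {C} blocks every back-door {Y}→W. Front-door holds.
P(W|do(C)) = Σ_{Y} P(Y|C) Σ_{C'} P(W|Y,C')P(C').

P(W|do(C)): frontdoor, adjust for {Y}.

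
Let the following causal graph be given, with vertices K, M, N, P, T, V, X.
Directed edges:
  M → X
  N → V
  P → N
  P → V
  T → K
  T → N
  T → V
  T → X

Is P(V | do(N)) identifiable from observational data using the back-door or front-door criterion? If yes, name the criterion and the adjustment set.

P(V|do(N)): backdoor, adjust for {P, T}.

desc(N)\{N}={V}; candidates ⊆ {K,M,P,T,X}.
size 0: {}; under {} N still reaches {K,P,T,V,X} ∋ V.
size 1: {K}, {M}, {P} …(+2); under {K} N still reaches {P,T,V,X} ∋ V.
{P,T}: N⊥V given {P,T} in G with N→· removed — back-door holds.
P(V|do(N)) = Σ_{P,T} P(V|N,P,T)·P(P,T).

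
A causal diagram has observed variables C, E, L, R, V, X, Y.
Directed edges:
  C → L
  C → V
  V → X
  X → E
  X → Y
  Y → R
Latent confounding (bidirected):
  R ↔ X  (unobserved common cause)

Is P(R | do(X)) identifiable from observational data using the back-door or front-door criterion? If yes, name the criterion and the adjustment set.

desc(X)\{X}={E,R,Y}; candidates ⊆ {C,L,V}.
X↔R: latent back-door arc(s) into X.
size 0: {}; under {} X still reaches {C,L,R,V} ∋ R.
size 1: {C}, {L}, {V}; under {C} X still reaches {R,V} ∋ R.
size 2: {C,L}, {C,V}, {L,V}; under {C,L} X still reaches {R,V} ∋ R.
X↔R cannot be blocked by any observed set — no back-door set.
{Y}: (i) intercepts every directed X→R path; (ii) no back-door X→{Y}; (iii) {X} blocks every back-door {Y}→R. Front-door holds.
P(R|do(X)) = Σ_{Y} P(Y|X) Σ_{X'} P(R|Y,X')P(X').

P(R|do(X)): frontdoor, adjust for {Y}.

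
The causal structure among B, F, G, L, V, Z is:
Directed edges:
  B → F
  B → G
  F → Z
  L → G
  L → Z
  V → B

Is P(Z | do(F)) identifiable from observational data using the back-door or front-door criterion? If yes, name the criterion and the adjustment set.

desc(F)\{F}={Z}; candidates ⊆ {B,G,L,V}.
∅: F⊥Z given ∅ in G with F→· removed — back-door holds.
P(Z|do(F)) = P(Z|F) — no adjustment needed.

P(Z|do(F)): backdoor, adjust for ∅.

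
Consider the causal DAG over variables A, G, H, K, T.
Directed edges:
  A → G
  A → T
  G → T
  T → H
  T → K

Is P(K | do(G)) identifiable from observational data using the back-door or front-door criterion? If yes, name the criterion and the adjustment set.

P(K|do(G)): backdoor, adjust for {A}.

desc(G)\{G}={H,K,T}; candidates ⊆ {A}.
size 0: {}; under {} G still reaches {A,H,K,T} ∋ K.
{A}: G⊥K given {A} in G with G→· removed — back-door holds.
P(K|do(G)) = Σ_{A} P(K|G,A)·P(A).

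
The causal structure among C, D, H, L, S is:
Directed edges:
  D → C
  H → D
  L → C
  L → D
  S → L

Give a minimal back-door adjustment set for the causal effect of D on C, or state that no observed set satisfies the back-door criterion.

desc(D)\{D}={C}; candidates ⊆ {H,L,S}.
size 0: {}; under {} D still reaches {C,H,L,S} ∋ C.
{L}: D⊥C given {L} in G with D→· removed — back-door holds.

D→C: minimal back-door set {L}.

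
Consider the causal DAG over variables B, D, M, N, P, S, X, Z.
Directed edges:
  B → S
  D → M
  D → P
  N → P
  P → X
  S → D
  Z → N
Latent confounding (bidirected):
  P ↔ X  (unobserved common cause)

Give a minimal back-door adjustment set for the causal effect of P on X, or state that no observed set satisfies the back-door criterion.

P→X: no observed back-door set.

desc(P)\{P}={X}; candidates ⊆ {B,D,M,N,S,Z}.
P↔X: latent back-door arc(s) into P.
size 0: {}; under {} P still reaches {B,D,M,N,S,X,Z} ∋ X.
size 1: {B}, {D}, {M} …(+3); under {B} P still reaches {D,M,N,S,X,Z} ∋ X.
size 2: {B,D}, {B,M}, {B,N} …(+12); under {B,D} P still reaches {N,X,Z} ∋ X.
P↔X cannot be blocked by any observed set — no back-door set.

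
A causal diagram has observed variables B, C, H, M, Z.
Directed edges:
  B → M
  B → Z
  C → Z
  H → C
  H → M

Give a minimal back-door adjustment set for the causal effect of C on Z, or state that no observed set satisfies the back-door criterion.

desc(C)\{C}={Z}; candidates ⊆ {B,H,M}.
∅: C⊥Z given ∅ in G with C→· removed — back-door holds.

C→Z: minimal back-door set ∅.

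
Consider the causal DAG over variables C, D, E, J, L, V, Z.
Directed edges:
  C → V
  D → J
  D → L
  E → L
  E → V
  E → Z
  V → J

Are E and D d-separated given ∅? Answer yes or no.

Bayes-Ball from E | ∅ reaches {J,L,V,Z}.
D ∉ reach(E|∅) ⇒ E ⊥ D | ∅.

Yes — E ⊥ D | ∅.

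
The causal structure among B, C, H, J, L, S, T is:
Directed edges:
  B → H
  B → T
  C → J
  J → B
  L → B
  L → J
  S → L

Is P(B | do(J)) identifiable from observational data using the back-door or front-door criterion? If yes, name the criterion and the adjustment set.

desc(J)\{J}={B,H,T}; candidates ⊆ {C,L,S}.
size 0: {}; under {} J still reaches {B,C,H,L,S,T} ∋ B.
{L}: J⊥B given {L} in G with J→· removed — back-door holds.
P(B|do(J)) = Σ_{L} P(B|J,L)·P(L).

P(B|do(J)): backdoor, adjust for {L}.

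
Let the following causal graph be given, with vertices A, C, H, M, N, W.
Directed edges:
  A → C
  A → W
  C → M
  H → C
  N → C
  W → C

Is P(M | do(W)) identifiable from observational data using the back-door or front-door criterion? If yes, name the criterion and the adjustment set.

desc(W)\{W}={C,M}; candidates ⊆ {A,H,N}.
size 0: {}; under {} W still reaches {A,C,M} ∋ M.
{A}: W⊥M given {A} in G with W→· removed — back-door holds.
P(M|do(W)) = Σ_{A} P(M|W,A)·P(A).

P(M|do(W)): backdoor, adjust for {A}.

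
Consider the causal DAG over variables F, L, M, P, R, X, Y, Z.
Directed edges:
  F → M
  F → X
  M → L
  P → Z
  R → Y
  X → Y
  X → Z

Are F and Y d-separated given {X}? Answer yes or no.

Yes — F ⊥ Y | {X}.

Bayes-Ball from F | {X} reaches {L,M}.
Y ∉ reach(F|{X}) ⇒ F ⊥ Y | {X}.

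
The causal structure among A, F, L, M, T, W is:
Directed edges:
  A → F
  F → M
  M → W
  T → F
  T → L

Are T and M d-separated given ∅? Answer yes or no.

Bayes-Ball from T | ∅ reaches {F,L,M,W}.
M ∈ reach(T|∅) ⇒ T ⊥̸ M | ∅.

No — T and M are d-connected given ∅.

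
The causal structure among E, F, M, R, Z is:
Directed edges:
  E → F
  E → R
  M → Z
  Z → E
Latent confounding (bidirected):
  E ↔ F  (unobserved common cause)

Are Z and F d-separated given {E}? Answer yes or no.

Bayes-Ball from Z | {E} reaches {F,M}.
F ∈ reach(Z|{E}) ⇒ Z ⊥̸ F | {E}.

No — Z and F are d-connected given {E}.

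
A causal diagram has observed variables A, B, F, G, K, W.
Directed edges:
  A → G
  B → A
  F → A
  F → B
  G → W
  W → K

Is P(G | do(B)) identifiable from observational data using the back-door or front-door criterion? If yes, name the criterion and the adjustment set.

P(G|do(B)): backdoor, adjust for {F}.

desc(B)\{B}={A,G,K,W}; candidates ⊆ {F}.
size 0: {}; under {} B still reaches {A,F,G,K,W} ∋ G.
{F}: B⊥G given {F} in G with B→· removed — back-door holds.
P(G|do(B)) = Σ_{F} P(G|B,F)·P(F).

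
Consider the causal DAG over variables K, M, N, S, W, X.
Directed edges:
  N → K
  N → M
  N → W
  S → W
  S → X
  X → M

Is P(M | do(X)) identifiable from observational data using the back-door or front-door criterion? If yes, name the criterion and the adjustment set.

P(M|do(X)): backdoor, adjust for ∅.

desc(X)\{X}={M}; candidates ⊆ {K,N,S,W}.
∅: X⊥M given ∅ in G with X→· removed — back-door holds.
P(M|do(X)) = P(M|X) — no adjustment needed.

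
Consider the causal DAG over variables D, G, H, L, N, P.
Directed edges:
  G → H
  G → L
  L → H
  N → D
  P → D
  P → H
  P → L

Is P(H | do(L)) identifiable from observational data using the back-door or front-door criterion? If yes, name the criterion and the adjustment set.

P(H|do(L)): backdoor, adjust for {G, P}.

desc(L)\{L}={H}; candidates ⊆ {D,G,N,P}.
size 0: {}; under {} L still reaches {D,G,H,P} ∋ H.
size 1: {D}, {G}, {N} …(+1); under {D} L still reaches {G,H,N,P} ∋ H.
{G,P}: L⊥H given {G,P} in G with L→· removed — back-door holds.
P(H|do(L)) = Σ_{G,P} P(H|L,G,P)·P(G,P).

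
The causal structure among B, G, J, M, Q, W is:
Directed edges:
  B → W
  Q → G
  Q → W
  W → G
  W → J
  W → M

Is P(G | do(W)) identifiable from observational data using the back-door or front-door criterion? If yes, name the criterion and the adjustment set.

P(G|do(W)): backdoor, adjust for {Q}.

desc(W)\{W}={G,J,M}; candidates ⊆ {B,Q}.
size 0: {}; under {} W still reaches {B,G,Q} ∋ G.
{Q}: W⊥G given {Q} in G with W→· removed — back-door holds.
P(G|do(W)) = Σ_{Q} P(G|W,Q)·P(Q).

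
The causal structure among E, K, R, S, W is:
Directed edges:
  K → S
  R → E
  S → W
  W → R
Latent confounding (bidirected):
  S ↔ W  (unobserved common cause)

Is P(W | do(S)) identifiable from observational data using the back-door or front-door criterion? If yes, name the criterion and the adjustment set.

P(W|do(S)): not identifiable (no BD/FD set).

desc(S)\{S}={E,R,W}; candidates ⊆ {K}.
S↔W: latent back-door arc(s) into S.
size 0: {}; under {} S still reaches {E,K,R,W} ∋ W.
size 1: {K}; under {K} S still reaches {E,R,W} ∋ W.
S↔W cannot be blocked by any observed set — no back-door set.
No mediator lies on a directed S→…→W path.
Neither criterion identifies P(W|do(S)) in this graph.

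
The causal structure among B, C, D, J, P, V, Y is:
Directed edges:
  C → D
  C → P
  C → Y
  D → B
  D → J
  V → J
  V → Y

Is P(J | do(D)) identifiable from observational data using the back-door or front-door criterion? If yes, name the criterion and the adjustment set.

desc(D)\{D}={B,J}; candidates ⊆ {C,P,V,Y}.
∅: D⊥J given ∅ in G with D→· removed — back-door holds.
P(J|do(D)) = P(J|D) — no adjustment needed.

P(J|do(D)): backdoor, adjust for ∅.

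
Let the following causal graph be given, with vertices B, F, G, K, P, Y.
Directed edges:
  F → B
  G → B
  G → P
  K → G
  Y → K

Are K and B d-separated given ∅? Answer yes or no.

No — K and B are d-connected given ∅.

Bayes-Ball from K | ∅ reaches {B,G,P,Y}.
B ∈ reach(K|∅) ⇒ K ⊥̸ B | ∅.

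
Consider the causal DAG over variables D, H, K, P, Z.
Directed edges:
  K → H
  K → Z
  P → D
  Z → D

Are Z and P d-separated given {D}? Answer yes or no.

Bayes-Ball from Z | {D} reaches {H,K,P}.
P ∈ reach(Z|{D}) ⇒ Z ⊥̸ P | {D}.

No — Z and P are d-connected given {D}.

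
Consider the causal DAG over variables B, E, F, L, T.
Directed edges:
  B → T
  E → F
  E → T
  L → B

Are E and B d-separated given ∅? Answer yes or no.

Yes — E ⊥ B | ∅.

Bayes-Ball from E | ∅ reaches {F,T}.
B ∉ reach(E|∅) ⇒ E ⊥ B | ∅.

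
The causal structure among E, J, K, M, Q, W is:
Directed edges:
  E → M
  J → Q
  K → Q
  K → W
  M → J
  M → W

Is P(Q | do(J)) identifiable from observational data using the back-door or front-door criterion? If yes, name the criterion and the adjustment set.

P(Q|do(J)): backdoor, adjust for ∅.

desc(J)\{J}={Q}; candidates ⊆ {E,K,M,W}.
∅: J⊥Q given ∅ in G with J→· removed — back-door holds.
P(Q|do(J)) = P(Q|J) — no adjustment needed.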